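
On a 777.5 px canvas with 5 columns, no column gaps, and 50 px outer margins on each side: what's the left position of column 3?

321 px

Content = 777.5 − 2·50 = 677.5 px.
677.5 / 5 = 135.5 px per column.
Each column+gutter stride is 135.5 px; 2 of them past the 50 px margin is 50 + 271 = 321 px.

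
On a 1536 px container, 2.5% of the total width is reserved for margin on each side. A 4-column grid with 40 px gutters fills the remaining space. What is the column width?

334.8 px

Margins: 2.5% × 1536 = 38.4 px each, so content = 1536 − 76.8 = 1459.2 px.
4c + 3·40 = 1459.2 → 4c = 1339.2 → c = 334.8 px.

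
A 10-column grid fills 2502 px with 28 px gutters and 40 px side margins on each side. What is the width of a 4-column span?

952 px

Take off 80 px of margins, leaving 2422 px.
10c + 9·28 = 2422 → 10c = 2170 → c = 217 px.
4 columns plus 3 gutters: 868 + 84 = 952 px.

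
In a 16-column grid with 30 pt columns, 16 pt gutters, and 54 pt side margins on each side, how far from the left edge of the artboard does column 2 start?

100 pt

Before column 2: the margin + 1 column + 1 gutter.
Offset = 54 + 1·(30 + 16) = 54 + 46 = 100 pt.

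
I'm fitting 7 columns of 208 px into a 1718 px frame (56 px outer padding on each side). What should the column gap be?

25 px

Take off 112 px of margins, leaving 1606 px.
Columns use 1456 px, leaving 150 px across 6 column gaps = 25 px each.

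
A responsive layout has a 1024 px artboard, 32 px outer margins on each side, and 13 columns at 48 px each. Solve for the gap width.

Inside the margins: 1024 − 64 = 960 px.
13 columns take 13·48 = 624 px; remaining 336 splits into 12 gaps.
g = 336 / 12 = 28 px.

28 px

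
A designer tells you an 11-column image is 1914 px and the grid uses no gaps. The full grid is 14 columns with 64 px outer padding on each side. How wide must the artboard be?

With no gaps, each column is 1914/11 = 174 px.
Artboard = 2·64 + 14·174 = 128 + 2436 = 2564 px.

2564 px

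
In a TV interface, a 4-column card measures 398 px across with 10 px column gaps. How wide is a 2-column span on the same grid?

398 − 3·10 = 368; ÷4 gives c = 92 px.
2 columns plus 1 column gap: 184 + 10 = 194 px.

194 px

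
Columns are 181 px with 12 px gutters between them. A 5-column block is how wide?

953 px

5 columns plus 4 gutters: 905 + 48 = 953 px.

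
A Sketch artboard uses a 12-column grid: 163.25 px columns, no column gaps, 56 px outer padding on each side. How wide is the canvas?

Total width: 2·56 + 12·163.25 = 2071 px.

2071 px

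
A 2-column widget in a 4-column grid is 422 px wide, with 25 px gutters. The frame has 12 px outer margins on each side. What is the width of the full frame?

893 px

2 columns + 1 gutter: 2c + 1·25 = 422.
2c = 422 − 25 = 397, so c = 198.5 px.
Frame = 2·12 + 4·198.5 + 3·25 = 24 + 794 + 75 = 893 px.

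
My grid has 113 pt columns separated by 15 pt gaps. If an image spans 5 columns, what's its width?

625 pt

Span of 5: 5·113 + 4·15 = 565 + 60 = 625 pt.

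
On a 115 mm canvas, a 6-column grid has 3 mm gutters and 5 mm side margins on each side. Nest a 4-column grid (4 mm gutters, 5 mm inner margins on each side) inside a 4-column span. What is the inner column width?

11.75 mm

Subtract both margins: 115 − 2·5 = 105 mm.
105 − 5·3 = 90; ÷6 gives c = 15 mm.
Span of 4: 4·15 + 3·3 = 60 + 9 = 69 mm.
Inner content = 69 − 2·5 = 59 mm.
59 − 3·4 = 47; ÷4 gives d = 11.75 mm.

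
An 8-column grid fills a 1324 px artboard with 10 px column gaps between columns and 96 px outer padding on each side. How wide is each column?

Content width = 1324 − 2·96 = 1132 px.
8 columns + 7 column gaps: 8c + 7·10 = 1132.
8c = 1132 − 70 = 1062, so c = 132.75 px.

132.75 px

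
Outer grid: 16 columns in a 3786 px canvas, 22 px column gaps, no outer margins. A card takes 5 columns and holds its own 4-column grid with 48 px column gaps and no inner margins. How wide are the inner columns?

256 px

Subtracting 15 column gaps of 22 leaves 3456 for 16 columns, so c = 216 px.
Span of 5: 5·216 + 4·22 = 1080 + 88 = 1168 px.
4 columns + 3 column gaps: 4d + 3·48 = 1168.
4d = 1168 − 144 = 1024, so d = 256 px.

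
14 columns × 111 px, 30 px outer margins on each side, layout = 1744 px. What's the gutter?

Take off 60 px of margins, leaving 1684 px.
14·111 + 13g = 1684 → 13g = 130 → g = 10 px.

10 px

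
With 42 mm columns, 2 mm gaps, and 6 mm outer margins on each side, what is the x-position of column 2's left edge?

50 mm

Each column+gutter stride is 44 mm; 1 of them past the 6 mm margin is 6 + 44 = 50 mm.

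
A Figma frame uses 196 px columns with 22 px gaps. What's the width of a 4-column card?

850 px

4 columns plus 3 gaps: 784 + 66 = 850 px.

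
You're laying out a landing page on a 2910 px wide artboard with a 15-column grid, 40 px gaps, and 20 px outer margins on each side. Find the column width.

Take off 40 px of margins, leaving 2870 px.
15c + 14·40 = 2870 → 15c = 2310 → c = 154 px.

154 px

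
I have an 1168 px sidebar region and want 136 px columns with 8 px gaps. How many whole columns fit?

8 columns

8 columns: 8·136 + 7·8 = 1144 px ≤ 1168.
9 columns: 1288 px > 1168. So 8.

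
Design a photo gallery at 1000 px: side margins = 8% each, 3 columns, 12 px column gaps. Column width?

1000 × (1 − 2·8%) = 1000 × 84% = 840 px for the columns.
3c + 2·12 = 840 → 3c = 816 → c = 272 px.

272 px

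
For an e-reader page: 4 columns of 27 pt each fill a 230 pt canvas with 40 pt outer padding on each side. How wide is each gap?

14 pt

Take off 80 pt of margins, leaving 150 pt.
4·27 + 3g = 150 → 3g = 42 → g = 14 pt.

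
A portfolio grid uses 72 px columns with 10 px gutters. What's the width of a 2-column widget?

Span of 2: 2·72 + 1·10 = 144 + 10 = 154 px.

154 px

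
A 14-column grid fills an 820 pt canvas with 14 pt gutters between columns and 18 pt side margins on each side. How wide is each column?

43 pt

Take off 36 pt of margins, leaving 784 pt.
14c + 13·14 = 784 → 14c = 602 → c = 43 pt.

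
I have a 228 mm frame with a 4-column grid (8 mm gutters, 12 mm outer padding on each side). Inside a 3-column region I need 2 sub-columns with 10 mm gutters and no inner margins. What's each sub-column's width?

70.5 mm

Inside the margins: 228 − 24 = 204 mm.
4c + 3·8 = 204 → 4c = 180 → c = 45 mm.
3 columns plus 2 gutters: 135 + 16 = 151 mm.
151 − 1·10 = 141; ÷2 gives d = 70.5 mm.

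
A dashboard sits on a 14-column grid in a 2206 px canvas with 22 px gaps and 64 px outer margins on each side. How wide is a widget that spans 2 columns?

278 px

Content width = 2206 − 2·64 = 2078 px.
14 columns + 13 gaps: 14c + 13·22 = 2078.
14c = 2078 − 286 = 1792, so c = 128 px.
Span of 2: 2·128 + 1·22 = 256 + 22 = 278 px.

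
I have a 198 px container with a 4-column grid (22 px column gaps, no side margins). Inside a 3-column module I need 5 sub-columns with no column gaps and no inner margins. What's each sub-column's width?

4 columns + 3 column gaps: 4c + 3·22 = 198.
4c = 198 − 66 = 132, so c = 33 px.
Span of 3: 3·33 + 2·22 = 99 + 44 = 143 px.
5d = 143 → d = 28.6 px.

28.6 px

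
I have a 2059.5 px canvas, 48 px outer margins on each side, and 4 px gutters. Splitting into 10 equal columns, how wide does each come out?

192.75 px

Inside the margins: 2059.5 − 96 = 1963.5 px.
1963.5 − 9·4 = 1927.5; ÷10 gives c = 192.75 px.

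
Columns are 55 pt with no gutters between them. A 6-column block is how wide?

330 pt

With no gutters, 6 columns span 6·55 = 330 pt.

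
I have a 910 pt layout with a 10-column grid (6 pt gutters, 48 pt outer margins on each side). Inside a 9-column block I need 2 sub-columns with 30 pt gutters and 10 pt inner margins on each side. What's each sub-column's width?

Inside the margins: 910 − 96 = 814 pt.
10c + 9·6 = 814 → 10c = 760 → c = 76 pt.
9-column span = 9·76 + 8·6 = 732 pt.
Inner content = 732 − 2·10 = 712 pt.
2d + 1·30 = 712 → 2d = 682 → d = 341 pt.

341 pt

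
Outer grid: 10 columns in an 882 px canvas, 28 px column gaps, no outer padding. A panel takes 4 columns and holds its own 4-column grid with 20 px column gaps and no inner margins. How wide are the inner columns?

69 px

10c + 9·28 = 882 → 10c = 630 → c = 63 px.
4 columns plus 3 column gaps: 252 + 84 = 336 px.
4 columns + 3 column gaps: 4d + 3·20 = 336.
4d = 336 − 60 = 276, so d = 69 px.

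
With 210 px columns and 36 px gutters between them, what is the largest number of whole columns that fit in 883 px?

k columns need k·210 + (k−1)·36 = k·246 − 36.
k·246 − 36 ≤ 883 → k ≤ 919 / 246 ≈ 3.74, so k = 3.

3 columns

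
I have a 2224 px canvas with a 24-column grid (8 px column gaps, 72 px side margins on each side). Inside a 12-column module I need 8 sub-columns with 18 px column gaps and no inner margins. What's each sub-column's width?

113.75 px

Subtract both margins: 2224 − 2·72 = 2080 px.
24 columns + 23 column gaps: 24c + 23·8 = 2080.
24c = 2080 − 184 = 1896, so c = 79 px.
12-column span = 12·79 + 11·8 = 1036 px.
Subtracting 7 column gaps of 18 leaves 910 for 8 columns, so d = 113.75 px.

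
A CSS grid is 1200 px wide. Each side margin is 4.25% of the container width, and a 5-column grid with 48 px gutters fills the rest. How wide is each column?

181.2 px

Margins: 4.25% × 1200 = 51 px each, so content = 1200 − 102 = 1098 px.
Subtracting 4 gutters of 48 leaves 906 for 5 columns, so c = 181.2 px.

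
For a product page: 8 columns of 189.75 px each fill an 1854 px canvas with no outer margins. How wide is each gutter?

48 px

Columns use 1518 px, leaving 336 px across 7 gutters = 48 px each.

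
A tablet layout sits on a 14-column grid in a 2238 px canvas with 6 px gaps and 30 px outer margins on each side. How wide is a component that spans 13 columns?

Subtract both margins: 2238 − 2·30 = 2178 px.
14 columns + 13 gaps: 14c + 13·6 = 2178.
14c = 2178 − 78 = 2100, so c = 150 px.
Span of 13: 13·150 + 12·6 = 1950 + 72 = 2022 px.

2022 px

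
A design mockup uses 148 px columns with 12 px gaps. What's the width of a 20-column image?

3188 px

20-column span = 20·148 + 19·12 = 3188 px.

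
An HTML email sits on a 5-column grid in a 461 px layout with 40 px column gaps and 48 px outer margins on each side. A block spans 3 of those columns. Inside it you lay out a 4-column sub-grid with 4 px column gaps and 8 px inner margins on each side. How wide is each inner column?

43.75 px

Take off 96 px of margins, leaving 365 px.
365 − 4·40 = 205; ÷5 gives c = 41 px.
3-column span = 3·41 + 2·40 = 203 px.
Inner content = 203 − 2·8 = 187 px.
4 columns + 3 column gaps: 4d + 3·4 = 187.
4d = 187 − 12 = 175, so d = 43.75 px.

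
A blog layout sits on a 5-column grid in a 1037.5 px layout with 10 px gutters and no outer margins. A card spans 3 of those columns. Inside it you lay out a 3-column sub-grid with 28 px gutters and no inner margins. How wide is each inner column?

Subtracting 4 gutters of 10 leaves 997.5 for 5 columns, so c = 199.5 px.
3-column span = 3·199.5 + 2·10 = 618.5 px.
Subtracting 2 gutters of 28 leaves 562.5 for 3 columns, so d = 187.5 px.

187.5 px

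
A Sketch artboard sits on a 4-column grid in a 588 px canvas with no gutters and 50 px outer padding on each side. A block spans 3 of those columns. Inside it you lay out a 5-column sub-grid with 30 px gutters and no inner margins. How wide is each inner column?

49.2 px

Outer content = 588 − 2·50 = 488 px.
4c = 488 → c = 122 px.
With no gutters, 3 columns span 3·122 = 366 px.
5d + 4·30 = 366 → 5d = 246 → d = 49.2 px.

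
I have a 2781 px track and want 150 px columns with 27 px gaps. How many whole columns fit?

15 columns

15 columns: 15·150 + 14·27 = 2628 px ≤ 2781.
16 columns: 2805 px > 2781. So 15.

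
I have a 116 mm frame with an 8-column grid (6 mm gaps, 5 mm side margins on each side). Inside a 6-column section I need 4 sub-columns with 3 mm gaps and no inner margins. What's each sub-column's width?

17.25 mm

Take off 10 mm of margins, leaving 106 mm.
106 − 7·6 = 64; ÷8 gives c = 8 mm.
Span of 6: 6·8 + 5·6 = 48 + 30 = 78 mm.
4 columns + 3 gaps: 4d + 3·3 = 78.
4d = 78 − 9 = 69, so d = 17.25 mm.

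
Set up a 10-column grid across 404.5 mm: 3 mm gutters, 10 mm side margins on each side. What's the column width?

Take off 20 mm of margins, leaving 384.5 mm.
10 columns + 9 gutters: 10c + 9·3 = 384.5.
10c = 384.5 − 27 = 357.5, so c = 35.75 mm.

35.75 mm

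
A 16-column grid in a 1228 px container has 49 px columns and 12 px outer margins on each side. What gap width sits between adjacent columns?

Inside the margins: 1228 − 24 = 1204 px.
16 columns take 16·49 = 784 px; remaining 420 splits into 15 gaps.
g = 420 / 15 = 28 px.

28 px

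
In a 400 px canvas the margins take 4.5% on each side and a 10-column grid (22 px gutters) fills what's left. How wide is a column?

16.6 px

Margins: 4.5% × 400 = 18 px each, so content = 400 − 36 = 364 px.
10 columns + 9 gutters: 10c + 9·22 = 364.
10c = 364 − 198 = 166, so c = 16.6 px.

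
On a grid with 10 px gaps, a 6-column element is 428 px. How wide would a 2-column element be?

136 px

428 − 5·10 = 378; ÷6 gives c = 63 px.
2-column span = 2·63 + 1·10 = 136 px.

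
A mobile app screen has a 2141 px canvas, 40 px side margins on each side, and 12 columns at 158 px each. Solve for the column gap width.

Take off 80 px of margins, leaving 2061 px.
12 columns take 12·158 = 1896 px; remaining 165 splits into 11 column gaps.
g = 165 / 11 = 15 px.

15 px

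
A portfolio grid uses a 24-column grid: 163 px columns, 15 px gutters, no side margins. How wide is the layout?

Summing: 3912 + 345 = 4257 px.

4257 px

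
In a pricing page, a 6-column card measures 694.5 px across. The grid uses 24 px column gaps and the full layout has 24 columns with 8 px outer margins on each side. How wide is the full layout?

2866 px

694.5 − 5·24 = 574.5; ÷6 gives c = 95.75 px.
Total width: 2·8 + 24·95.75 + 23·24 = 2866 px.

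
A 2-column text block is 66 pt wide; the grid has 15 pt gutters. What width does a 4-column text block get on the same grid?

Subtracting 1 gutter of 15 leaves 51 for 2 columns, so c = 25.5 pt.
Span of 4: 4·25.5 + 3·15 = 102 + 45 = 147 pt.

147 pt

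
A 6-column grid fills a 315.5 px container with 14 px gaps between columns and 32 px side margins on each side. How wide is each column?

30.25 px

Take off 64 px of margins, leaving 251.5 px.
251.5 − 5·14 = 181.5; ÷6 gives c = 30.25 px.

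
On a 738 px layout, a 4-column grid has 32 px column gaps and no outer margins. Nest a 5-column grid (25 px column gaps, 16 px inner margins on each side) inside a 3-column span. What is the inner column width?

82.7 px

Subtracting 3 column gaps of 32 leaves 642 for 4 columns, so c = 160.5 px.
3-column span = 3·160.5 + 2·32 = 545.5 px.
Inner content = 545.5 − 2·16 = 513.5 px.
5 columns + 4 column gaps: 5d + 4·25 = 513.5.
5d = 513.5 − 100 = 413.5, so d = 82.7 px.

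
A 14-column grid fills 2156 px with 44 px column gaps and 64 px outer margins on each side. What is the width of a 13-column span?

Subtract both margins: 2156 − 2·64 = 2028 px.
2028 − 13·44 = 1456; ÷14 gives c = 104 px.
13 columns plus 12 column gaps: 1352 + 528 = 1880 px.

1880 px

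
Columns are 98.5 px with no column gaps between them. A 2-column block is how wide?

197 px

2-column span = 2·98.5 = 197 px.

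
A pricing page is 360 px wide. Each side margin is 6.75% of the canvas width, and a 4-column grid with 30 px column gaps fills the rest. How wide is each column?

Margins: 6.75% × 360 = 24.3 px each, so content = 360 − 48.6 = 311.4 px.
4c + 3·30 = 311.4 → 4c = 221.4 → c = 55.35 px.

55.35 px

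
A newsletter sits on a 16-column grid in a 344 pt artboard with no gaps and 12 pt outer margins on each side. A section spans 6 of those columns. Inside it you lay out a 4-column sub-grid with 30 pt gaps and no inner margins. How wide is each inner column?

Take off 24 pt of margins, leaving 320 pt.
16c = 320 → c = 20 pt.
With no gaps, 6 columns span 6·20 = 120 pt.
Subtracting 3 gaps of 30 leaves 30 for 4 columns, so d = 7.5 pt.

7.5 pt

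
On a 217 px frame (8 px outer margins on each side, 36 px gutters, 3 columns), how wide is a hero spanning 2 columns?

Take off 16 px of margins, leaving 201 px.
3 columns + 2 gutters: 3c + 2·36 = 201.
3c = 201 − 72 = 129, so c = 43 px.
2-column span = 2·43 + 1·36 = 122 px.

122 px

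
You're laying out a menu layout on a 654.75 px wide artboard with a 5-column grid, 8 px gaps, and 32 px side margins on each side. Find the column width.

Inside the margins: 654.75 − 64 = 590.75 px.
5c + 4·8 = 590.75 → 5c = 558.75 → c = 111.75 px.

111.75 px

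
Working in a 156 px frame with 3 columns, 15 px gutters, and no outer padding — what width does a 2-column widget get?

3 columns + 2 gutters: 3c + 2·15 = 156.
3c = 156 − 30 = 126, so c = 42 px.
Span of 2: 2·42 + 1·15 = 84 + 15 = 99 px.

99 px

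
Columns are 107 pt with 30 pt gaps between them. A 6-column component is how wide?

6-column span = 6·107 + 5·30 = 792 pt.

792 pt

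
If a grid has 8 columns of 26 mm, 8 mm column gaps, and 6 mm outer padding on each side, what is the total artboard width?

276 mm

Total width: 2·6 + 8·26 + 7·8 = 276 mm.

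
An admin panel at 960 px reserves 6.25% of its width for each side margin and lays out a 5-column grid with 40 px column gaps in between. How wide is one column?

136 px

Margins: 6.25% × 960 = 60 px each, so content = 960 − 120 = 840 px.
Subtracting 4 column gaps of 40 leaves 680 for 5 columns, so c = 136 px.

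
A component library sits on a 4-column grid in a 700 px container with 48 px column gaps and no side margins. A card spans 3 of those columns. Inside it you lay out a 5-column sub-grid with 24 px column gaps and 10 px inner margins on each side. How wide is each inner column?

4c + 3·48 = 700 → 4c = 556 → c = 139 px.
3-column span = 3·139 + 2·48 = 513 px.
Inner content = 513 − 2·10 = 493 px.
Subtracting 4 column gaps of 24 leaves 397 for 5 columns, so d = 79.4 px.

79.4 px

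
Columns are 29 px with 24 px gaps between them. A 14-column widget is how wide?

718 px

14 columns plus 13 gaps: 406 + 312 = 718 px.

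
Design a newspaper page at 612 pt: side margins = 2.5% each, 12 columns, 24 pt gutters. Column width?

Each margin = 2.5% of 612 = 15.3 pt; content = 612 − 2·15.3 = 581.4 pt.
12c + 11·24 = 581.4 → 12c = 317.4 → c = 26.45 pt.

26.45 pt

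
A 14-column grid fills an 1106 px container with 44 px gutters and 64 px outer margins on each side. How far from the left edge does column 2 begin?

Subtract both margins: 1106 − 2·64 = 978 px.
14c + 13·44 = 978 → 14c = 406 → c = 29 px.
Before column 2: the margin + 1 column + 1 gutter.
Offset = 64 + 1·(29 + 44) = 64 + 73 = 137 px.

137 px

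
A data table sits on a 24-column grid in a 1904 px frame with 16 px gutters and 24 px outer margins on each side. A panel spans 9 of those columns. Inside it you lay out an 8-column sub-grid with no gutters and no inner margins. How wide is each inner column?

85.75 px

Take off 48 px of margins, leaving 1856 px.
24c + 23·16 = 1856 → 24c = 1488 → c = 62 px.
9-column span = 9·62 + 8·16 = 686 px.
With no gutters, each column is 686/8 = 85.75 px.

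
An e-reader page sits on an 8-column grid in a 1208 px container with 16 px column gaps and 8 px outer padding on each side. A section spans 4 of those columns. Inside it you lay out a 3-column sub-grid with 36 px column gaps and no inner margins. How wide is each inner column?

Take off 16 px of margins, leaving 1192 px.
8 columns + 7 column gaps: 8c + 7·16 = 1192.
8c = 1192 − 112 = 1080, so c = 135 px.
4-column span = 4·135 + 3·16 = 588 px.
3 columns + 2 column gaps: 3d + 2·36 = 588.
3d = 588 − 72 = 516, so d = 172 px.

172 px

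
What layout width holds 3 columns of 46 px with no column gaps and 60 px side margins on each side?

258 px

Summing: 120 + 138 = 258 px.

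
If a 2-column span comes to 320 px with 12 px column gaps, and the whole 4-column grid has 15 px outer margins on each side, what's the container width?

320 − 1·12 = 308; ÷2 gives c = 154 px.
Total width: 2·15 + 4·154 + 3·12 = 682 px.

682 px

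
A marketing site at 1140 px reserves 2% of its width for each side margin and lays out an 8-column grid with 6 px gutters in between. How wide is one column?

131.55 px

Margins: 2% × 1140 = 22.8 px each, so content = 1140 − 45.6 = 1094.4 px.
8 columns + 7 gutters: 8c + 7·6 = 1094.4.
8c = 1094.4 − 42 = 1052.4, so c = 131.55 px.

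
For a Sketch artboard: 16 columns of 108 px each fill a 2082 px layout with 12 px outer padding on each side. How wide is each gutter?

22 px

Take off 24 px of margins, leaving 2058 px.
Columns use 1728 px, leaving 330 px across 15 gutters = 22 px each.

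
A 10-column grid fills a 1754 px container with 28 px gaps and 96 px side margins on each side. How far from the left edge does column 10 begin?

1527 px

Take off 192 px of margins, leaving 1562 px.
10c + 9·28 = 1562 → 10c = 1310 → c = 131 px.
Before column 10: the margin + 9 columns + 9 gaps.
Offset = 96 + 9·(131 + 28) = 96 + 1431 = 1527 px.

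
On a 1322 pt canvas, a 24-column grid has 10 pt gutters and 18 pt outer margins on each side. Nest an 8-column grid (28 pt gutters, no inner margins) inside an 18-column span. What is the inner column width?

Subtract both margins: 1322 − 2·18 = 1286 pt.
Subtracting 23 gutters of 10 leaves 1056 for 24 columns, so c = 44 pt.
Span of 18: 18·44 + 17·10 = 792 + 170 = 962 pt.
962 − 7·28 = 766; ÷8 gives d = 95.75 pt.

95.75 pt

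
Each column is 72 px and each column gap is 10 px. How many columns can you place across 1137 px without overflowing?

13 columns

13 columns: 13·72 + 12·10 = 1056 px ≤ 1137.
14 columns: 1138 px > 1137. So 13.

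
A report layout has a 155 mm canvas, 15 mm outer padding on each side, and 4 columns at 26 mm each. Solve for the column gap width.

Subtract both margins: 155 − 2·15 = 125 mm.
4 columns take 4·26 = 104 mm; remaining 21 splits into 3 column gaps.
g = 21 / 3 = 7 mm.

7 mm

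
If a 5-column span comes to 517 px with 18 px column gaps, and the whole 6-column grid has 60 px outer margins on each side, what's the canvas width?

744 px

Subtracting 4 column gaps of 18 leaves 445 for 5 columns, so c = 89 px.
Canvas = 2·60 + 6·89 + 5·18 = 120 + 534 + 90 = 744 px.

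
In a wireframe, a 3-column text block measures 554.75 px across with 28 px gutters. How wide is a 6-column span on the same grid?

1137.5 px

Subtracting 2 gutters of 28 leaves 498.75 for 3 columns, so c = 166.25 px.
6-column span = 6·166.25 + 5·28 = 1137.5 px.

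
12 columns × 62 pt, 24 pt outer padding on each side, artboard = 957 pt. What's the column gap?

15 pt

Inside the margins: 957 − 48 = 909 pt.
12 columns take 12·62 = 744 pt; remaining 165 splits into 11 column gaps.
g = 165 / 11 = 15 pt.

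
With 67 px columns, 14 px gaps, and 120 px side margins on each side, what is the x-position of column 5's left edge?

Each column+gutter stride is 81 px; 4 of them past the 120 px margin is 120 + 324 = 444 px.

444 px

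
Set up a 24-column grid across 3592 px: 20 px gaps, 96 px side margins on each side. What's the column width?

Inside the margins: 3592 − 192 = 3400 px.
24 columns + 23 gaps: 24c + 23·20 = 3400.
24c = 3400 − 460 = 2940, so c = 122.5 px.

122.5 px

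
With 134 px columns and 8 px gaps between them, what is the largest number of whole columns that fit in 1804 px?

Each extra column adds 134 + 8 = 142 px.
(1804 + 8) / 142 = 12.76, so 12 columns fit.

12 columns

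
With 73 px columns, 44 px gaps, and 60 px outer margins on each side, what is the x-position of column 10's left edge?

Column 10 starts at margin + 9·(column + gutter) = 60 + 9·117 = 1113 px.

1113 px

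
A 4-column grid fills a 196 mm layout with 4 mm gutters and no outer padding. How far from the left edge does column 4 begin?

150 mm

196 − 3·4 = 184; ÷4 gives c = 46 mm.
Each column+gutter stride is 50 mm; with no margin, 3 of them is 150 mm.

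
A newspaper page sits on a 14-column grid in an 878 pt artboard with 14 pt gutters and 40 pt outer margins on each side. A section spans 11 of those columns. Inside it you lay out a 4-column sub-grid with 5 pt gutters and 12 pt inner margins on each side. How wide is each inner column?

146.25 pt

Subtract both margins: 878 − 2·40 = 798 pt.
14c + 13·14 = 798 → 14c = 616 → c = 44 pt.
11 columns plus 10 gutters: 484 + 140 = 624 pt.
Inner content = 624 − 2·12 = 600 pt.
4d + 3·5 = 600 → 4d = 585 → d = 146.25 pt.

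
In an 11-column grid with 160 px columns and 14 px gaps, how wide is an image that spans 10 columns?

10 columns plus 9 gaps: 1600 + 126 = 1726 px.

1726 px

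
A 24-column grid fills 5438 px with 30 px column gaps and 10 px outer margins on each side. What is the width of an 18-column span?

4056 px

Take off 20 px of margins, leaving 5418 px.
24c + 23·30 = 5418 → 24c = 4728 → c = 197 px.
18-column span = 18·197 + 17·30 = 4056 px.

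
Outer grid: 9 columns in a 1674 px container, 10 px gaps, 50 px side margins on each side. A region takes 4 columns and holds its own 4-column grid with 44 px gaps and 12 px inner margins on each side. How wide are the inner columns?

134.5 px

Take off 100 px of margins, leaving 1574 px.
9 columns + 8 gaps: 9c + 8·10 = 1574.
9c = 1574 − 80 = 1494, so c = 166 px.
Span of 4: 4·166 + 3·10 = 664 + 30 = 694 px.
Inner content = 694 − 2·12 = 670 px.
4d + 3·44 = 670 → 4d = 538 → d = 134.5 px.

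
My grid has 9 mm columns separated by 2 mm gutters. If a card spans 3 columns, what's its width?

31 mm

3-column span = 3·9 + 2·2 = 31 mm.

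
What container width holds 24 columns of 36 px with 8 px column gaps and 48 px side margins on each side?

Adding margins, columns and gutters: 96 + 864 + 184 = 1144 px.

1144 px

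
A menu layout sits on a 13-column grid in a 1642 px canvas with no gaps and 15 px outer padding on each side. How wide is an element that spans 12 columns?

Subtract both margins: 1642 − 2·15 = 1612 px.
13c = 1612 → c = 124 px.
With no gaps, 12 columns span 12·124 = 1488 px.

1488 px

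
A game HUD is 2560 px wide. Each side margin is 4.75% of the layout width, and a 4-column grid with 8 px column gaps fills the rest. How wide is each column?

573.2 px

Each margin = 4.75% of 2560 = 121.6 px; content = 2560 − 2·121.6 = 2316.8 px.
4 columns + 3 column gaps: 4c + 3·8 = 2316.8.
4c = 2316.8 − 24 = 2292.8, so c = 573.2 px.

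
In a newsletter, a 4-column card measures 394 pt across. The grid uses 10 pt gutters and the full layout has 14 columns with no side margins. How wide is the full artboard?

1404 pt

394 − 3·10 = 364; ÷4 gives c = 91 pt.
Summing: 1274 + 130 = 1404 pt.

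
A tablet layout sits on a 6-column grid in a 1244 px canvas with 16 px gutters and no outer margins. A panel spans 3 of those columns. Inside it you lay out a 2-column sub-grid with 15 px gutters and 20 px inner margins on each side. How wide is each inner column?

Subtracting 5 gutters of 16 leaves 1164 for 6 columns, so c = 194 px.
Span of 3: 3·194 + 2·16 = 582 + 32 = 614 px.
Inner content = 614 − 2·20 = 574 px.
2 columns + 1 gutter: 2d + 1·15 = 574.
2d = 574 − 15 = 559, so d = 279.5 px.

279.5 px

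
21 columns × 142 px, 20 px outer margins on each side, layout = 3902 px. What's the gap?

44 px

Inside the margins: 3902 − 40 = 3862 px.
Columns use 2982 px, leaving 880 px across 20 gaps = 44 px each.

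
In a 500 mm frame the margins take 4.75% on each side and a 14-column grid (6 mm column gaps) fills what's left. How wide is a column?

26.75 mm

Each margin = 4.75% of 500 = 23.75 mm; content = 500 − 2·23.75 = 452.5 mm.
Subtracting 13 column gaps of 6 leaves 374.5 for 14 columns, so c = 26.75 mm.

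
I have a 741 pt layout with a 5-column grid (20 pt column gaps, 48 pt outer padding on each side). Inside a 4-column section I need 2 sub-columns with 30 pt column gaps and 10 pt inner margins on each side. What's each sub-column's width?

Subtract both margins: 741 − 2·48 = 645 pt.
Subtracting 4 column gaps of 20 leaves 565 for 5 columns, so c = 113 pt.
4-column span = 4·113 + 3·20 = 512 pt.
Inner content = 512 − 2·10 = 492 pt.
2d + 1·30 = 492 → 2d = 462 → d = 231 pt.

231 pt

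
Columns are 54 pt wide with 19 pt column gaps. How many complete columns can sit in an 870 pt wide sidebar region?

12 columns

k columns need k·54 + (k−1)·19 = k·73 − 19.
k·73 − 19 ≤ 870 → k ≤ 889 / 73 ≈ 12.18, so k = 12.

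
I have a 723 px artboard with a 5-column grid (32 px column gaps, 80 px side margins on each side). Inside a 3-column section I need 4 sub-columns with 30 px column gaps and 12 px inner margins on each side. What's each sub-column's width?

52.75 px

Inside the margins: 723 − 160 = 563 px.
5 columns + 4 column gaps: 5c + 4·32 = 563.
5c = 563 − 128 = 435, so c = 87 px.
3-column span = 3·87 + 2·32 = 325 px.
Inner content = 325 − 2·12 = 301 px.
4 columns + 3 column gaps: 4d + 3·30 = 301.
4d = 301 − 90 = 211, so d = 52.75 px.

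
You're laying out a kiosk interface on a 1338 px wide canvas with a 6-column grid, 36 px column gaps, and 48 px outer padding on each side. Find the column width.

Take off 96 px of margins, leaving 1242 px.
6c + 5·36 = 1242 → 6c = 1062 → c = 177 px.

177 px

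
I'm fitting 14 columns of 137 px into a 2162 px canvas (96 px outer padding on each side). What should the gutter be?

4 px

Content width = 2162 − 2·96 = 1970 px.
14·137 + 13g = 1970 → 13g = 52 → g = 4 px.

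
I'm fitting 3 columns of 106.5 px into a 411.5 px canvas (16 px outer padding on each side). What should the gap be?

Subtract both margins: 411.5 − 2·16 = 379.5 px.
3·106.5 + 2g = 379.5 → 2g = 60 → g = 30 px.

30 px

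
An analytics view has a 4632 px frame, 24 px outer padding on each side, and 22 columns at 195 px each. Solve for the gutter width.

Subtract both margins: 4632 − 2·24 = 4584 px.
22 columns take 22·195 = 4290 px; remaining 294 splits into 21 gutters.
g = 294 / 21 = 14 px.

14 px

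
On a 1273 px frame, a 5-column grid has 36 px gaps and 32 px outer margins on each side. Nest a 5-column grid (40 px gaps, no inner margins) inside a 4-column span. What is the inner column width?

160 px

Outer content = 1273 − 2·32 = 1209 px.
Subtracting 4 gaps of 36 leaves 1065 for 5 columns, so c = 213 px.
4-column span = 4·213 + 3·36 = 960 px.
5 columns + 4 gaps: 5d + 4·40 = 960.
5d = 960 − 160 = 800, so d = 160 px.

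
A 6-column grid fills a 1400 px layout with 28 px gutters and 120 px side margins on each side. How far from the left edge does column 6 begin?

Subtract both margins: 1400 − 2·120 = 1160 px.
1160 − 5·28 = 1020; ÷6 gives c = 170 px.
Each column+gutter stride is 198 px; 5 of them past the 120 px margin is 120 + 990 = 1110 px.

1110 px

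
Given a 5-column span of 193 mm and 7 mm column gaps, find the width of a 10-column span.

Subtracting 4 column gaps of 7 leaves 165 for 5 columns, so c = 33 mm.
Span of 10: 10·33 + 9·7 = 330 + 63 = 393 mm.

393 mm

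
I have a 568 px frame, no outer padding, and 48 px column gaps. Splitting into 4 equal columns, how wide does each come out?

106 px

568 − 3·48 = 424; ÷4 gives c = 106 px.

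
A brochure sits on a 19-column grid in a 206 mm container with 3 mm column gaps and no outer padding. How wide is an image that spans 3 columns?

30 mm

Subtracting 18 column gaps of 3 leaves 152 for 19 columns, so c = 8 mm.
3 columns plus 2 column gaps: 24 + 6 = 30 mm.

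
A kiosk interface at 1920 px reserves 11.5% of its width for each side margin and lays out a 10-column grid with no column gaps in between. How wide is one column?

Each margin = 11.5% of 1920 = 220.8 px; content = 1920 − 2·220.8 = 1478.4 px.
With no column gaps, each column is 1478.4/10 = 147.84 px.

147.84 px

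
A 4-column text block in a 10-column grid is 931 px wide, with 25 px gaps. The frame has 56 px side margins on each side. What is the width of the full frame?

Subtracting 3 gaps of 25 leaves 856 for 4 columns, so c = 214 px.
Adding margins, columns and gutters: 112 + 2140 + 225 = 2477 px.

2477 px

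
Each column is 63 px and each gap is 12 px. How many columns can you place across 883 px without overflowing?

k columns need k·63 + (k−1)·12 = k·75 − 12.
k·75 − 12 ≤ 883 → k ≤ 895 / 75 ≈ 11.93, so k = 11.

11 columns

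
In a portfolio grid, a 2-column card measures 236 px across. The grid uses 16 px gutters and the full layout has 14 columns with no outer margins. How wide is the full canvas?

1748 px

2c + 1·16 = 236 → 2c = 220 → c = 110 px.
Total width: 14·110 + 13·16 = 1748 px.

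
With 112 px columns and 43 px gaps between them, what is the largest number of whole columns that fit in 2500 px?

Each extra column adds 112 + 43 = 155 px.
(2500 + 43) / 155 = 16.41, so 16 columns fit.

16 columns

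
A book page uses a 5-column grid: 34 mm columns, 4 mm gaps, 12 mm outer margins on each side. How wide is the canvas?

210 mm

Canvas = 2·12 + 5·34 + 4·4 = 24 + 170 + 16 = 210 mm.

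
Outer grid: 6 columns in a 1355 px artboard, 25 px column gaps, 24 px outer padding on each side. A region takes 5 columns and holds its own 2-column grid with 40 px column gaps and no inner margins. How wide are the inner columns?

522.5 px

Take off 48 px of margins, leaving 1307 px.
6c + 5·25 = 1307 → 6c = 1182 → c = 197 px.
5-column span = 5·197 + 4·25 = 1085 px.
1085 − 1·40 = 1045; ÷2 gives d = 522.5 px.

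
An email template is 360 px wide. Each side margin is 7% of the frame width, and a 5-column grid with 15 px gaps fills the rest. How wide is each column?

49.92 px

Margins: 7% × 360 = 25.2 px each, so content = 360 − 50.4 = 309.6 px.
5c + 4·15 = 309.6 → 5c = 249.6 → c = 49.92 px.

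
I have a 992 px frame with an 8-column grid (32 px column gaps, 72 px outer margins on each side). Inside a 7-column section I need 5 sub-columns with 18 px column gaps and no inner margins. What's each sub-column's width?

Inside the margins: 992 − 144 = 848 px.
8 columns + 7 column gaps: 8c + 7·32 = 848.
8c = 848 − 224 = 624, so c = 78 px.
7 columns plus 6 column gaps: 546 + 192 = 738 px.
5 columns + 4 column gaps: 5d + 4·18 = 738.
5d = 738 − 72 = 666, so d = 133.2 px.

133.2 px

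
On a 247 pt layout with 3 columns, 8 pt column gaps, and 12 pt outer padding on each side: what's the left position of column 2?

Take off 24 pt of margins, leaving 223 pt.
3c + 2·8 = 223 → 3c = 207 → c = 69 pt.
Each column+gutter stride is 77 pt; 1 of them past the 12 pt margin is 12 + 77 = 89 pt.

89 pt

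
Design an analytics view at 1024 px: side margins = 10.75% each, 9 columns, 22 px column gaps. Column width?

1024 × (1 − 2·10.75%) = 1024 × 78.5% = 803.84 px for the columns.
Subtracting 8 column gaps of 22 leaves 627.84 for 9 columns, so c = 69.76 px.

69.76 px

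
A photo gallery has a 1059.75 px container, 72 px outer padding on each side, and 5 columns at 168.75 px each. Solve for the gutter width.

Content width = 1059.75 − 2·72 = 915.75 px.
5·168.75 + 4g = 915.75 → 4g = 72 → g = 18 px.

18 px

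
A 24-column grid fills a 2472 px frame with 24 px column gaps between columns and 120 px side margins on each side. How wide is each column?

Inside the margins: 2472 − 240 = 2232 px.
24 columns + 23 column gaps: 24c + 23·24 = 2232.
24c = 2232 − 552 = 1680, so c = 70 px.

70 px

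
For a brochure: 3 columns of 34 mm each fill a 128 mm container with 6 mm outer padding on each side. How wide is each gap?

Subtract both margins: 128 − 2·6 = 116 mm.
3·34 + 2g = 116 → 2g = 14 → g = 7 mm.

7 mm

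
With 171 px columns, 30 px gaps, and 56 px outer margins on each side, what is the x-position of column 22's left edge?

4277 px

Each column+gutter stride is 201 px; 21 of them past the 56 px margin is 56 + 4221 = 4277 px.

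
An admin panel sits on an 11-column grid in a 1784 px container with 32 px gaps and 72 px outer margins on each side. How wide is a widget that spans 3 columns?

424 px

Subtract both margins: 1784 − 2·72 = 1640 px.
11 columns + 10 gaps: 11c + 10·32 = 1640.
11c = 1640 − 320 = 1320, so c = 120 px.
Span of 3: 3·120 + 2·32 = 360 + 64 = 424 px.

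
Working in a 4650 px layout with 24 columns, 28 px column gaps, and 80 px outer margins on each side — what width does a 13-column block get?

Take off 160 px of margins, leaving 4490 px.
24c + 23·28 = 4490 → 24c = 3846 → c = 160.25 px.
Span of 13: 13·160.25 + 12·28 = 2083.25 + 336 = 2419.25 px.

2419.25 px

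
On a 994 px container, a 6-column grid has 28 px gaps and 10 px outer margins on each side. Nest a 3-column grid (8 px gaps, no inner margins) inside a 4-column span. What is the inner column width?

Subtract both margins: 994 − 2·10 = 974 px.
6 columns + 5 gaps: 6c + 5·28 = 974.
6c = 974 − 140 = 834, so c = 139 px.
4 columns plus 3 gaps: 556 + 84 = 640 px.
Subtracting 2 gaps of 8 leaves 624 for 3 columns, so d = 208 px.

208 px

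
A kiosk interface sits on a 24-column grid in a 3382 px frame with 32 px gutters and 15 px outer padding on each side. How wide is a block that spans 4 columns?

Subtract both margins: 3382 − 2·15 = 3352 px.
Subtracting 23 gutters of 32 leaves 2616 for 24 columns, so c = 109 px.
Span of 4: 4·109 + 3·32 = 436 + 96 = 532 px.

532 px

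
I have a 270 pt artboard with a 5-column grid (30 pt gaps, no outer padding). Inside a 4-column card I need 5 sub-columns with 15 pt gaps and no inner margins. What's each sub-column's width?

270 − 4·30 = 150; ÷5 gives c = 30 pt.
Span of 4: 4·30 + 3·30 = 120 + 90 = 210 pt.
210 − 4·15 = 150; ÷5 gives d = 30 pt.

30 pt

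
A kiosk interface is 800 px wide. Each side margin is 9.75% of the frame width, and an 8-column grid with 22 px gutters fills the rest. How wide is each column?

Margins: 9.75% × 800 = 78 px each, so content = 800 − 156 = 644 px.
8 columns + 7 gutters: 8c + 7·22 = 644.
8c = 644 − 154 = 490, so c = 61.25 px.

61.25 px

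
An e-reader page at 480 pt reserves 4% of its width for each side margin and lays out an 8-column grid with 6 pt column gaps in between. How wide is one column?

49.95 pt

480 × (1 − 2·4%) = 480 × 92% = 441.6 pt for the columns.
8c + 7·6 = 441.6 → 8c = 399.6 → c = 49.95 pt.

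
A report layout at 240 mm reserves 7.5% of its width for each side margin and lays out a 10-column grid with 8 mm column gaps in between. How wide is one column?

13.2 mm

Each margin = 7.5% of 240 = 18 mm; content = 240 − 2·18 = 204 mm.
Subtracting 9 column gaps of 8 leaves 132 for 10 columns, so c = 13.2 mm.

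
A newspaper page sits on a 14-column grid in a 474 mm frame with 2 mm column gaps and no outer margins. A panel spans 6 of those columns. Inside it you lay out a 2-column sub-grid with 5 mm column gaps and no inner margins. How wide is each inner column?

14c + 13·2 = 474 → 14c = 448 → c = 32 mm.
6-column span = 6·32 + 5·2 = 202 mm.
202 − 1·5 = 197; ÷2 gives d = 98.5 mm.

98.5 mm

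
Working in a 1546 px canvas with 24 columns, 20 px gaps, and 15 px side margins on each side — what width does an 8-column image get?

Subtract both margins: 1546 − 2·15 = 1516 px.
Subtracting 23 gaps of 20 leaves 1056 for 24 columns, so c = 44 px.
8-column span = 8·44 + 7·20 = 492 px.

492 px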